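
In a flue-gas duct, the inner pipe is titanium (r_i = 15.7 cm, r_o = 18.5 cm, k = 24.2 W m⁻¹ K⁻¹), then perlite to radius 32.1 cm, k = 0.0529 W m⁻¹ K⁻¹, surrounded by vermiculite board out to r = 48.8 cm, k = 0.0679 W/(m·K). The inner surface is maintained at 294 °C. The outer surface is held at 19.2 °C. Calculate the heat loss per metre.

Q' = 104 W/m

Treat each layer as a resistance in series:
  R'_titanium = ln(0.185/0.157)/(2πk) = 0.1641/(2π·24.2) = 0.001079 m·K/W
  R'_perlite = ln(0.321/0.185)/(2πk) = 0.5511/(2π·0.0529) = 1.658 m·K/W
  R'_vermiculite board = ln(0.488/0.321)/(2πk) = 0.4189/(2π·0.0679) = 0.9818 m·K/W
ΣR = 0.001079 + 1.658 + 0.9818 = 2.641 m·K/W
Q' = ΔT/ΣR = (294 °C − 19.2 °C)/2.641 = 104 W/m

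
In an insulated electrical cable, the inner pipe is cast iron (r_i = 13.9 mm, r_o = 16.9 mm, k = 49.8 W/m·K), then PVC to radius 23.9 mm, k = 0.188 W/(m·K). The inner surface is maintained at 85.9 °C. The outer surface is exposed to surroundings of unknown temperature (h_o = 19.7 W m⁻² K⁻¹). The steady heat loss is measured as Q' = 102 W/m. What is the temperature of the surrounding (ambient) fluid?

Sum the resistances:
  R'_cast iron = ln(0.0169/0.0139)/(2πk) = 0.1954/(2π·49.8) = 6.246×10^-4 m·K/W
  R'_PVC = ln(0.0239/0.0169)/(2πk) = 0.3466/(2π·0.188) = 0.2934 m·K/W
  R'_conv,out = 1/(2πr h) = 1/(2π·0.0239·19.7) = 0.3380 m·K/W
ΣR = 0.6320 m·K/W
ΔT = Q'·ΣR = 102 × 0.6320 = 64.46 K
Heat flows outward, so T_out = T_in − ΔT = 85.9 − 64.46 = 21.4 °C

T_out = 21.4 °C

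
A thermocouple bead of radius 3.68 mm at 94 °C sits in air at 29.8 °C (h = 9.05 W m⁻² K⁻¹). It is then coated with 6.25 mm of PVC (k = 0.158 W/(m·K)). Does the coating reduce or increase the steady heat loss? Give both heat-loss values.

Critical radius for a sphere: r_cr = 2k/h = 0.0349 m = 3.49 cm.
Outer radius after coating: r₂ = 0.00368 + 0.00625 = 0.00993 m.
Since r₁ < r_cr and r₂ ≤ r_cr, the coating moves toward the maximum at r_cr — heat loss rises.
Bare: R = 1/(4πr₁²h) = 649.3 K/W; Q = 64.2/649.3 = 0.0989 W.
Coated: R = R_cond + R_conv = 175.3 K/W; Q = 64.2/175.3 = 0.366 W.

increases: 0.0989 → 0.366 W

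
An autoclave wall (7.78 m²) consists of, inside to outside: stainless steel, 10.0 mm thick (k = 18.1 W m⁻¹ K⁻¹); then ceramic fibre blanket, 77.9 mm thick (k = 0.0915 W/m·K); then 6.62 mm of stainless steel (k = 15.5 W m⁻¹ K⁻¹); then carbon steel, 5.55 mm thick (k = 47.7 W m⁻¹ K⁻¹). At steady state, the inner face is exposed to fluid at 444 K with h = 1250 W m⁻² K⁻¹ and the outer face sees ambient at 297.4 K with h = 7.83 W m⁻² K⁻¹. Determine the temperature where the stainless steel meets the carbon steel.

Resistance network (inner→outer):
  R_conv,in = 1/(hA) = 1/(1250·7.78) = 1.028×10^-4 K/W
  R_stainless steel = L/(kA) = 0.0100/(18.1·7.78) = 7.101×10^-5 K/W
  R_ceramic fibre blanket = L/(kA) = 0.0779/(0.0915·7.78) = 0.1094 K/W
  R_stainless steel = L/(kA) = 0.00662/(15.5·7.78) = 5.490×10^-5 K/W
  R_carbon steel = L/(kA) = 0.00555/(47.7·7.78) = 1.496×10^-5 K/W
  R_conv,out = 1/(hA) = 1/(7.83·7.78) = 0.01642 K/W
ΣR = 1.028×10^-4 + 7.101×10^-5 + 0.1094 + 5.490×10^-5 + 1.496×10^-5 + 0.01642 = 0.1261 K/W
Q = ΔT/ΣR = (444 K − 297.4 K)/0.1261 = 1163 W
From the inner boundary to the stainless steel/carbon steel interface, ΣR_partial = 0.1096 K/W.
T_interface = T_in − Q·ΣR_partial = 444 K − (1163)(0.1096) = 316.5 K

T = 316.5 K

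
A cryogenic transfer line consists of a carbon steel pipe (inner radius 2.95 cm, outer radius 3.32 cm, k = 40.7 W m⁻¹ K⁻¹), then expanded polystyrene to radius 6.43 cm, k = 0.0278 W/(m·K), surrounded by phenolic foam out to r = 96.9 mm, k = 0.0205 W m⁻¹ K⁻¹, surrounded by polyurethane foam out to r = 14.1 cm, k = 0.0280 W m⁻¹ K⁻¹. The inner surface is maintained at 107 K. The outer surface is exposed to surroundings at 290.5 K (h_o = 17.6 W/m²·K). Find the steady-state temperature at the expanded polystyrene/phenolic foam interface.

Treat each layer as a resistance in series:
  R'_carbon steel = ln(0.0332/0.0295)/(2πk) = 0.1182/(2π·40.7) = 4.621×10^-4 m·K/W
  R'_expanded polystyrene = ln(0.0643/0.0332)/(2πk) = 0.6610/(2π·0.0278) = 3.784 m·K/W
  R'_phenolic foam = ln(0.0969/0.0643)/(2πk) = 0.4101/(2π·0.0205) = 3.184 m·K/W
  R'_polyurethane foam = ln(0.141/0.0969)/(2πk) = 0.3751/(2π·0.0280) = 2.132 m·K/W
  R'_conv,out = 1/(2πr h) = 1/(2π·0.141·17.6) = 0.06413 m·K/W
ΣR = 4.621×10^-4 + 3.784 + 3.184 + 2.132 + 0.06413 = 9.165 m·K/W
Q' = ΔT/ΣR = (107 K − 290.5 K)/9.165 = -20.02 W/m
From the inner boundary to the expanded polystyrene/phenolic foam interface, ΣR_partial = 3.784 m·K/W.
T_interface = T_in − Q'·ΣR_partial = 107 K − (-20.02)(3.784) = 182.8 K

T = 182.8 K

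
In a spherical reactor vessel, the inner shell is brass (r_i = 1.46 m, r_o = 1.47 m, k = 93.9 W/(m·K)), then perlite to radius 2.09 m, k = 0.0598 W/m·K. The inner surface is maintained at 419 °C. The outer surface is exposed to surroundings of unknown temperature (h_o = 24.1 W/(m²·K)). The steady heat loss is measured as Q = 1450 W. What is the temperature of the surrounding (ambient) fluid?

Series resistances:
  R_brass = (1/1.46 − 1/1.47)/(4πk) = 0.004659/(4π·93.9) = 3.949×10^-6 K/W
  R_perlite = (1/1.47 − 1/2.09)/(4πk) = 0.2018/(4π·0.0598) = 0.2685 K/W
  R_conv,out = 1/(4πr²h) = 1/(4π·2.09²·24.1) = 7.559×10^-4 K/W
ΣR = 0.2693 K/W
ΔT = Q·ΣR = 1450 × 0.2693 = 390.5 K
Heat flows outward, so T_out = T_in − ΔT = 419 − 390.5 = 28.5 °C

T_out = 28.5 °C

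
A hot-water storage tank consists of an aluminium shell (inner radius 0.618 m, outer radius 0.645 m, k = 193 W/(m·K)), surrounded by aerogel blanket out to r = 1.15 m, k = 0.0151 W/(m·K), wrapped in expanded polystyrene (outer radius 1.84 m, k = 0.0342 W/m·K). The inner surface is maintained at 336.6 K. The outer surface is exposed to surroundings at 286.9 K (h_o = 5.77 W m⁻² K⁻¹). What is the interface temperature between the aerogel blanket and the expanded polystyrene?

Resistance network (inner→outer):
  R_aluminium = (1/0.618 − 1/0.645)/(4πk) = 0.06774/(4π·193) = 2.793×10^-5 K/W
  R_aerogel blanket = (1/0.645 − 1/1.15)/(4πk) = 0.6808/(4π·0.0151) = 3.588 K/W
  R_expanded polystyrene = (1/1.15 − 1/1.84)/(4πk) = 0.3261/(4π·0.0342) = 0.7587 K/W
  R_conv,out = 1/(4πr²h) = 1/(4π·1.84²·5.77) = 0.004074 K/W
ΣR = 2.793×10^-5 + 3.588 + 0.7587 + 0.004074 = 4.351 K/W
Q = ΔT/ΣR = (336.6 K − 286.9 K)/4.351 = 11.42 W
From the inner boundary to the aerogel blanket/expanded polystyrene interface, ΣR_partial = 3.588 K/W.
T_interface = T_in − Q·ΣR_partial = 336.6 K − (11.42)(3.588) = 295.6 K

T = 295.6 K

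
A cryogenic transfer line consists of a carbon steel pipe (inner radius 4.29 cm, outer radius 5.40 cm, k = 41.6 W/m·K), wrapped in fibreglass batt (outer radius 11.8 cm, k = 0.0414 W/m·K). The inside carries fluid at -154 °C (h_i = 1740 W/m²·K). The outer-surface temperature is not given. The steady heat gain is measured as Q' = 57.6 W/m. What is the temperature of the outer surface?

T_out = 19.3 °C

Series resistances:
  R'_conv,in = 1/(2πr h) = 1/(2π·0.0429·1740) = 0.002132 m·K/W
  R'_carbon steel = ln(0.0540/0.0429)/(2πk) = 0.2301/(2π·41.6) = 8.804×10^-4 m·K/W
  R'_fibreglass batt = ln(0.118/0.0540)/(2πk) = 0.7817/(2π·0.0414) = 3.005 m·K/W
ΣR = 3.008 m·K/W
ΔT = Q'·ΣR = 57.6 × 3.008 = 173.3 K
Heat flows inward, so T_out = T_in + ΔT = -154 + 173.3 = 19.3 °C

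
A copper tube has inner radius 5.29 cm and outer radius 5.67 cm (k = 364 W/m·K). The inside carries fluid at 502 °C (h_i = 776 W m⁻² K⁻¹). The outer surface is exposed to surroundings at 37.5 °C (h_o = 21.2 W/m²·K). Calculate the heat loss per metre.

Q' = 3.41 kW/m

Treat each layer as a resistance in series:
  R'_conv,in = 1/(2πr h) = 1/(2π·0.0529·776) = 0.003877 m·K/W
  R'_copper = ln(0.0567/0.0529)/(2πk) = 0.06937/(2π·364) = 3.033×10^-5 m·K/W
  R'_conv,out = 1/(2πr h) = 1/(2π·0.0567·21.2) = 0.1324 m·K/W
ΣR = 0.003877 + 3.033×10^-5 + 0.1324 = 0.1363 m·K/W
Q' = ΔT/ΣR = (502 °C − 37.5 °C)/0.1363 = 3410 W/m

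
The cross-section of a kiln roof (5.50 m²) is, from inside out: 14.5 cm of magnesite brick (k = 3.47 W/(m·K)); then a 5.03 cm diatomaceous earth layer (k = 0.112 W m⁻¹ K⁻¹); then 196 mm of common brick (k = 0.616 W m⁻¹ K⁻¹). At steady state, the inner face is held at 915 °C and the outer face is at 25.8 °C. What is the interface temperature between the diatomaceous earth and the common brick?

T = 375 °C

Resistance network (inner→outer):
  R_magnesite brick = L/(kA) = 0.145/(3.47·5.50) = 0.007598 K/W
  R_diatomaceous earth = L/(kA) = 0.0503/(0.112·5.50) = 0.08166 K/W
  R_common brick = L/(kA) = 0.196/(0.616·5.50) = 0.05785 K/W
ΣR = 0.007598 + 0.08166 + 0.05785 = 0.1471 K/W
Q = ΔT/ΣR = (915 °C − 25.8 °C)/0.1471 = 6045 W
From the inner boundary to the diatomaceous earth/common brick interface, ΣR_partial = 0.08926 K/W.
T_interface = T_in − Q·ΣR_partial = 915 °C − (6045)(0.08926) = 375 °C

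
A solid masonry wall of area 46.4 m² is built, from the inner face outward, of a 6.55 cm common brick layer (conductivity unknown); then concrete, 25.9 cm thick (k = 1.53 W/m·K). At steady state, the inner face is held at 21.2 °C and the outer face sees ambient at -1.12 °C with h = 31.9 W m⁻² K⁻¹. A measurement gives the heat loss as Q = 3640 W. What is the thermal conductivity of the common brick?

ΣR = ΔT/Q = |21.2 − -1.12|/3640 = 0.006132 K/W
Known resistances:
  R_concrete = L/(kA) = 0.259/(1.53·46.4) = 0.003648 K/W
  R_conv,out = 1/(hA) = 1/(31.9·46.4) = 6.756×10^-4 K/W
R_common brick = ΣR − ΣR_known = 0.006132 − 0.004324 = 0.001808 K/W
L/(kA) = 0.001808 ⇒ k = 0.0655/(0.001808·46.4) = 0.781 W/m·K

k = 0.781 W/m·K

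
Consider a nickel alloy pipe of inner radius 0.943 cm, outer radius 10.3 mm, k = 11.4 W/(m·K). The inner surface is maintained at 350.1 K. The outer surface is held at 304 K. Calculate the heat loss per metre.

Q' = 2πk·ΔT/ln(r₂/r₁) = 2π × 11.4 × 46.1 / ln(0.0103/0.00943) = 37400 W/m

Q' = 37.4 kW/m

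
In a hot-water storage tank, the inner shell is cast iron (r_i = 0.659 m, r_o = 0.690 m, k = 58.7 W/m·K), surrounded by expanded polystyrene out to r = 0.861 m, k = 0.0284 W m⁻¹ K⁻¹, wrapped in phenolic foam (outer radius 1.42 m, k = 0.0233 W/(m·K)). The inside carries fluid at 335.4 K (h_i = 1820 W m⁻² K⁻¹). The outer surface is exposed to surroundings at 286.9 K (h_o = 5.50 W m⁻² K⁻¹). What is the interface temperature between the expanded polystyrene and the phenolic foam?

Resistance network (inner→outer):
  R_conv,in = 1/(4πr²h) = 1/(4π·0.659²·1820) = 1.007×10^-4 K/W
  R_cast iron = (1/0.659 − 1/0.690)/(4πk) = 0.06818/(4π·58.7) = 9.242×10^-5 K/W
  R_expanded polystyrene = (1/0.690 − 1/0.861)/(4πk) = 0.2878/(4π·0.0284) = 0.8065 K/W
  R_phenolic foam = (1/0.861 − 1/1.42)/(4πk) = 0.4572/(4π·0.0233) = 1.562 K/W
  R_conv,out = 1/(4πr²h) = 1/(4π·1.42²·5.50) = 0.007175 K/W
ΣR = 1.007×10^-4 + 9.242×10^-5 + 0.8065 + 1.562 + 0.007175 = 2.376 K/W
Q = ΔT/ΣR = (335.4 K − 286.9 K)/2.376 = 20.41 W
From the inner boundary to the expanded polystyrene/phenolic foam interface, ΣR_partial = 0.8067 K/W.
T_interface = T_in − Q·ΣR_partial = 335.4 K − (20.41)(0.8067) = 318.9 K

T = 318.9 K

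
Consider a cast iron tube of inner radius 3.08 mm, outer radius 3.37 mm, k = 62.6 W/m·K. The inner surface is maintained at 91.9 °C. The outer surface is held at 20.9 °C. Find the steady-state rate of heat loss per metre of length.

Q' = 2πk·ΔT/ln(r₂/r₁) = 2π × 62.6 × 71 / ln(0.00337/0.00308) = 3.10×10^5 W/m

Q' = 3.10×10^5 W/m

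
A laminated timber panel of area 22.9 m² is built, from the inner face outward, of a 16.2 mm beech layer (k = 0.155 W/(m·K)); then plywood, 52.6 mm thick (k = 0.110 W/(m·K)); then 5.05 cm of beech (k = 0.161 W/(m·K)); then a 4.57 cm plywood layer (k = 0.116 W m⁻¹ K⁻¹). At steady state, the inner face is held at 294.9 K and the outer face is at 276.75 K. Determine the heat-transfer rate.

Q = 322 W

Series thermal resistances, inner to outer:
  R_beech = L/(kA) = 0.0162/(0.155·22.9) = 0.004564 K/W
  R_plywood = L/(kA) = 0.0526/(0.110·22.9) = 0.02088 K/W
  R_beech = L/(kA) = 0.0505/(0.161·22.9) = 0.01370 K/W
  R_plywood = L/(kA) = 0.0457/(0.116·22.9) = 0.01720 K/W
ΣR = 0.004564 + 0.02088 + 0.01370 + 0.01720 = 0.05634 K/W
Q = ΔT/ΣR = (294.9 K − 276.75 K)/0.05634 = 322 W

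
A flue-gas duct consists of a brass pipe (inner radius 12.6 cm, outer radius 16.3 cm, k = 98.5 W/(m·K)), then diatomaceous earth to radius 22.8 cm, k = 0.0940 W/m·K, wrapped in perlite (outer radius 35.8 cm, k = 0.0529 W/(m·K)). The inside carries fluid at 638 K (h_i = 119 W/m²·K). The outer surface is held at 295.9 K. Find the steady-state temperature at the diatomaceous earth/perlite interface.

Treat each layer as a resistance in series:
  R'_conv,in = 1/(2πr h) = 1/(2π·0.126·119) = 0.01061 m·K/W
  R'_brass = ln(0.163/0.126)/(2πk) = 0.2575/(2π·98.5) = 4.160×10^-4 m·K/W
  R'_diatomaceous earth = ln(0.228/0.163)/(2πk) = 0.3356/(2π·0.0940) = 0.5682 m·K/W
  R'_perlite = ln(0.358/0.228)/(2πk) = 0.4512/(2π·0.0529) = 1.357 m·K/W
ΣR = 0.01061 + 4.160×10^-4 + 0.5682 + 1.357 = 1.936 m·K/W
Q' = ΔT/ΣR = (638 K − 295.9 K)/1.936 = 176.7 W/m
From the inner boundary to the diatomaceous earth/perlite interface, ΣR_partial = 0.5792 m·K/W.
T_interface = T_in − Q'·ΣR_partial = 638 K − (176.7)(0.5792) = 536 K

T = 536 K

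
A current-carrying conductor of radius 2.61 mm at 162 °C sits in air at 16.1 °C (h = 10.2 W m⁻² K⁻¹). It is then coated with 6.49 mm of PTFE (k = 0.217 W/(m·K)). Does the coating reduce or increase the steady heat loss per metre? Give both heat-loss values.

Critical radius for a cylinder: r_cr = k/h = 0.0213 m = 2.13 cm.
Outer radius after coating: r₂ = 0.00261 + 0.00649 = 0.00910 m.
Since r₁ < r_cr and r₂ ≤ r_cr, the coating moves toward the maximum at r_cr — heat loss rises.
Bare: R = 1/(2πr₁h) = 5.978 m·K/W; Q = 145.9/5.978 = 24.4 W/m.
Coated: R = R_cond + R_conv = 2.631 m·K/W; Q = 145.9/2.631 = 55.5 W/m.

increases: 24.4 → 55.5 W/m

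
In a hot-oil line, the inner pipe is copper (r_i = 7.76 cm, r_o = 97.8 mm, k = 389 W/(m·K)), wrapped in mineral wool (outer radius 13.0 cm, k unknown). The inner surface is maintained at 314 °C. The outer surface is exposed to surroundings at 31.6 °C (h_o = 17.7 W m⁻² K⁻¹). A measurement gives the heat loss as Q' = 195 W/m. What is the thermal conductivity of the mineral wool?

ΣR = ΔT/Q' = |314 − 31.6|/195 = 1.448 m·K/W
Known resistances:
  R'_copper = ln(0.0978/0.0776)/(2πk) = 0.2314/(2π·389) = 9.466×10^-5 m·K/W
  R'_conv,out = 1/(2πr h) = 1/(2π·0.130·17.7) = 0.06917 m·K/W
R_mineral wool = ΣR − ΣR_known = 1.448 − 0.06926 = 1.379 m·K/W
ln(r₂/r₁)/(2πk) = 1.379 ⇒ k = 0.2846/(2π·1.379) = 0.0328 W/m·K

k = 0.0328 W/m·K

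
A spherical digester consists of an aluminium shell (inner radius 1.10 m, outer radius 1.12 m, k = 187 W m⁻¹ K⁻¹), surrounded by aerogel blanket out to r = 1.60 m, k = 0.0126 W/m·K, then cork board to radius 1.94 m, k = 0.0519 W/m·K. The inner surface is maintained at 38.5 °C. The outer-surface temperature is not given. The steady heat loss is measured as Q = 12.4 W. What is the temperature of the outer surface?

T_out = 15.4 °C

Sum the resistances:
  R_aluminium = (1/1.10 − 1/1.12)/(4πk) = 0.01623/(4π·187) = 6.908×10^-6 K/W
  R_aerogel blanket = (1/1.12 − 1/1.60)/(4πk) = 0.2679/(4π·0.0126) = 1.692 K/W
  R_cork board = (1/1.60 − 1/1.94)/(4πk) = 0.1095/(4π·0.0519) = 0.1679 K/W
ΣR = 1.860 K/W
ΔT = Q·ΣR = 12.4 × 1.860 = 23.06 K
Heat flows outward, so T_out = T_in − ΔT = 38.5 − 23.06 = 15.4 °C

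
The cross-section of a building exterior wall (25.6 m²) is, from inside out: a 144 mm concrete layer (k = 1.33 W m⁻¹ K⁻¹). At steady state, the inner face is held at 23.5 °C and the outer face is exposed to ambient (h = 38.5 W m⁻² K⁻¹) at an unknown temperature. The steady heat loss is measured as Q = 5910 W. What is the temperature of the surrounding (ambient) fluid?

Series resistances:
  R_concrete = L/(kA) = 0.144/(1.33·25.6) = 0.004229 K/W
  R_conv,out = 1/(hA) = 1/(38.5·25.6) = 0.001015 K/W
ΣR = 0.005244 K/W
ΔT = Q·ΣR = 5910 × 0.005244 = 30.99 K
Heat flows outward, so T_out = T_in − ΔT = 23.5 − 30.99 = -7.49 °C

T_out = -7.49 °C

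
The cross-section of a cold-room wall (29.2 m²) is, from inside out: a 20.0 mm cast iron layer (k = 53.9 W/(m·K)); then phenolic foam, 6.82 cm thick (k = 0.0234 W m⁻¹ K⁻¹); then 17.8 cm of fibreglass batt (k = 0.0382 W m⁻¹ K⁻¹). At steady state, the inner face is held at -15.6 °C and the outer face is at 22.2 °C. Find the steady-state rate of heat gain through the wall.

Treat each layer as a resistance in series:
  R_cast iron = L/(kA) = 0.0200/(53.9·29.2) = 1.271×10^-5 K/W
  R_phenolic foam = L/(kA) = 0.0682/(0.0234·29.2) = 0.09981 K/W
  R_fibreglass batt = L/(kA) = 0.178/(0.0382·29.2) = 0.1596 K/W
ΣR = 1.271×10^-5 + 0.09981 + 0.1596 = 0.2594 K/W
Q = ΔT/ΣR = (-15.6 °C − 22.2 °C)/0.2594 = -146 W
(Negative Q ⇒ heat flows inward; heat gain = 146 W.)

Q = 146 W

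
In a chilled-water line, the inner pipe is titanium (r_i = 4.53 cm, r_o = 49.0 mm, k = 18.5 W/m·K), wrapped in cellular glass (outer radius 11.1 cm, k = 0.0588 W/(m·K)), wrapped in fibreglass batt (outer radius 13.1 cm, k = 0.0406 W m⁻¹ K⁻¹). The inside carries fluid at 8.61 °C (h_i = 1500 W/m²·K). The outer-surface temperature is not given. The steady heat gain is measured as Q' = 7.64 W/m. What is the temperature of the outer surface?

Sum the resistances:
  R'_conv,in = 1/(2πr h) = 1/(2π·0.0453·1500) = 0.002342 m·K/W
  R'_titanium = ln(0.0490/0.0453)/(2πk) = 0.07851/(2π·18.5) = 6.754×10^-4 m·K/W
  R'_cellular glass = ln(0.111/0.0490)/(2πk) = 0.8177/(2π·0.0588) = 2.213 m·K/W
  R'_fibreglass batt = ln(0.131/0.111)/(2πk) = 0.1657/(2π·0.0406) = 0.6494 m·K/W
ΣR = 2.866 m·K/W
ΔT = Q'·ΣR = 7.64 × 2.866 = 21.90 K
Heat flows inward, so T_out = T_in + ΔT = 8.61 + 21.90 = 30.5 °C

T_out = 30.5 °C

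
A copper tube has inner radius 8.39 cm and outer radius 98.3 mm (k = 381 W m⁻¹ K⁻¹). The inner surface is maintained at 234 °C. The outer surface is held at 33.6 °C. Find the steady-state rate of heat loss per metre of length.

Q' = 2πk·ΔT/ln(r₂/r₁) = 2π × 381 × 200.4 / ln(0.0983/0.0839) = 3.03×10^6 W/m

Q' = 3030 kW/m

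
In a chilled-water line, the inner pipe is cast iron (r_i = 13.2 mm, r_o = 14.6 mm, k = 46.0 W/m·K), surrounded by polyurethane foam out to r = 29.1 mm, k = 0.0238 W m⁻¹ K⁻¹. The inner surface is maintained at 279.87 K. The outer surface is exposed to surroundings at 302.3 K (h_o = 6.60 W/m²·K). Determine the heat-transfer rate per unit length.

Treat each layer as a resistance in series:
  R'_cast iron = ln(0.0146/0.0132)/(2πk) = 0.1008/(2π·46.0) = 3.488×10^-4 m·K/W
  R'_polyurethane foam = ln(0.0291/0.0146)/(2πk) = 0.6897/(2π·0.0238) = 4.612 m·K/W
  R'_conv,out = 1/(2πr h) = 1/(2π·0.0291·6.60) = 0.8287 m·K/W
ΣR = 3.488×10^-4 + 4.612 + 0.8287 = 5.441 m·K/W
Q' = ΔT/ΣR = (279.87 K − 302.3 K)/5.441 = -4.12 W/m
(Negative Q' ⇒ heat flows inward; heat gain = 4.12 W/m.)

Q' = 4.12 W/m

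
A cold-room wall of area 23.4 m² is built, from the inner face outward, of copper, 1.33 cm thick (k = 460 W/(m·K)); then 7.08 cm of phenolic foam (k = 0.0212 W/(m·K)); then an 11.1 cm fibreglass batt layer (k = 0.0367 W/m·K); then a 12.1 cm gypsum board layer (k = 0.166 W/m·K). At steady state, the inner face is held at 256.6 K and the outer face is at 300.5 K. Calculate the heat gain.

Treat each layer as a resistance in series:
  R_copper = L/(kA) = 0.0133/(460·23.4) = 1.236×10^-6 K/W
  R_phenolic foam = L/(kA) = 0.0708/(0.0212·23.4) = 0.1427 K/W
  R_fibreglass batt = L/(kA) = 0.111/(0.0367·23.4) = 0.1293 K/W
  R_gypsum board = L/(kA) = 0.121/(0.166·23.4) = 0.03115 K/W
ΣR = 1.236×10^-6 + 0.1427 + 0.1293 + 0.03115 = 0.3032 K/W
Q = ΔT/ΣR = (256.6 K − 300.5 K)/0.3032 = -145 W
(Negative Q ⇒ heat flows inward; heat gain = 145 W.)

Q = 145 W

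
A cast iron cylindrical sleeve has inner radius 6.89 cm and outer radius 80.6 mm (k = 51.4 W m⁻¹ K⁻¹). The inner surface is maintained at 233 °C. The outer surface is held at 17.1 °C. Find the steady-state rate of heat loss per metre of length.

Q' = 445 kW/m

Q' = 2πk·ΔT/ln(r₂/r₁) = 2π × 51.4 × 215.9 / ln(0.0806/0.0689) = 4.45×10^5 W/m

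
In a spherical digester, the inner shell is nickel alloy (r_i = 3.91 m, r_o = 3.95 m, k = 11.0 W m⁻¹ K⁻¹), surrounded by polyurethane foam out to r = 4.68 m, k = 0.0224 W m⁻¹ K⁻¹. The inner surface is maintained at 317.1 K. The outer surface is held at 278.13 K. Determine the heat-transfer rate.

Series thermal resistances, inner to outer:
  R_nickel alloy = (1/3.91 − 1/3.95)/(4πk) = 0.002590/(4π·11.0) = 1.874×10^-5 K/W
  R_polyurethane foam = (1/3.95 − 1/4.68)/(4πk) = 0.03949/(4π·0.0224) = 0.1403 K/W
ΣR = 1.874×10^-5 + 0.1403 = 0.1403 K/W
Q = ΔT/ΣR = (317.1 K − 278.13 K)/0.1403 = 278 W

Q = 278 W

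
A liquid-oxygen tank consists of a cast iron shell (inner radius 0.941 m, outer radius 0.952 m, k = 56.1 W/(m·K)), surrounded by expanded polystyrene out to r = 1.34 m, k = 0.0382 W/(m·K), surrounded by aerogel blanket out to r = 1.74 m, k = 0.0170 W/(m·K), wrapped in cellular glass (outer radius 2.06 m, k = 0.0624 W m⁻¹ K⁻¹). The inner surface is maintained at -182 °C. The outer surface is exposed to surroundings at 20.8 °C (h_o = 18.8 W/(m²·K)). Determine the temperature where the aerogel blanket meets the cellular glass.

Series thermal resistances, inner to outer:
  R_cast iron = (1/0.941 − 1/0.952)/(4πk) = 0.01228/(4π·56.1) = 1.742×10^-5 K/W
  R_expanded polystyrene = (1/0.952 − 1/1.34)/(4πk) = 0.3042/(4π·0.0382) = 0.6336 K/W
  R_aerogel blanket = (1/1.34 − 1/1.74)/(4πk) = 0.1716/(4π·0.0170) = 0.8031 K/W
  R_cellular glass = (1/1.74 − 1/2.06)/(4πk) = 0.08928/(4π·0.0624) = 0.1139 K/W
  R_conv,out = 1/(4πr²h) = 1/(4π·2.06²·18.8) = 9.975×10^-4 K/W
ΣR = 1.742×10^-5 + 0.6336 + 0.8031 + 0.1139 + 9.975×10^-4 = 1.552 K/W
Q = ΔT/ΣR = (-182 °C − 20.8 °C)/1.552 = -130.7 W
From the inner boundary to the aerogel blanket/cellular glass interface, ΣR_partial = 1.437 K/W.
T_interface = T_in − Q·ΣR_partial = -182 °C − (-130.7)(1.437) = 5.8 °C

T = 5.8 °C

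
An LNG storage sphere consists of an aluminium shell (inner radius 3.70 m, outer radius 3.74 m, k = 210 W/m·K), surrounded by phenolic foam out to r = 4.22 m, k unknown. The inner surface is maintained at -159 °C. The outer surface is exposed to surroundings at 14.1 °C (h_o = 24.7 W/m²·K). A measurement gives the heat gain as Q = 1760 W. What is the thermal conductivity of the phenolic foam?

ΣR = ΔT/Q = |-159 − 14.1|/1760 = 0.09835 K/W
Known resistances:
  R_aluminium = (1/3.70 − 1/3.74)/(4πk) = 0.002891/(4π·210) = 1.095×10^-6 K/W
  R_conv,out = 1/(4πr²h) = 1/(4π·4.22²·24.7) = 1.809×10^-4 K/W
R_phenolic foam = ΣR − ΣR_known = 0.09835 − 1.820×10^-4 = 0.09817 K/W
(1/r₁−1/r₂)/(4πk) = 0.09817 ⇒ k = 0.03041/(4π·0.09817) = 0.0247 W/m·K

k = 0.0247 W/m·K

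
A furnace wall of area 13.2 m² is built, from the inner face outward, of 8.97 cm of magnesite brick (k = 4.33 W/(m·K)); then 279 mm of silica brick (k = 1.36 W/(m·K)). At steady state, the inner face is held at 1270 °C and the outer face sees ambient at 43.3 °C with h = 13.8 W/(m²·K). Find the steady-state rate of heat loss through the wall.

Q = 54300 W

Resistance network (inner→outer):
  R_magnesite brick = L/(kA) = 0.0897/(4.33·13.2) = 0.001569 K/W
  R_silica brick = L/(kA) = 0.279/(1.36·13.2) = 0.01554 K/W
  R_conv,out = 1/(hA) = 1/(13.8·13.2) = 0.005490 K/W
ΣR = 0.001569 + 0.01554 + 0.005490 = 0.02260 K/W
Q = ΔT/ΣR = (1270 °C − 43.3 °C)/0.02260 = 54300 W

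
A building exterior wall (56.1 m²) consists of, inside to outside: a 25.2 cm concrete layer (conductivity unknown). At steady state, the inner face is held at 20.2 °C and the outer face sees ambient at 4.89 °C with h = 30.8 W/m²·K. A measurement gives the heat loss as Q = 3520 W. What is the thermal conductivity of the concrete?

ΣR = ΔT/Q = |20.2 − 4.89|/3520 = 0.004349 K/W
Known resistances:
  R_conv,out = 1/(hA) = 1/(30.8·56.1) = 5.787×10^-4 K/W
R_concrete = ΣR − ΣR_known = 0.004349 − 5.787×10^-4 = 0.003770 K/W
L/(kA) = 0.003770 ⇒ k = 0.252/(0.003770·56.1) = 1.19 W/m·K

k = 1.19 W/m·K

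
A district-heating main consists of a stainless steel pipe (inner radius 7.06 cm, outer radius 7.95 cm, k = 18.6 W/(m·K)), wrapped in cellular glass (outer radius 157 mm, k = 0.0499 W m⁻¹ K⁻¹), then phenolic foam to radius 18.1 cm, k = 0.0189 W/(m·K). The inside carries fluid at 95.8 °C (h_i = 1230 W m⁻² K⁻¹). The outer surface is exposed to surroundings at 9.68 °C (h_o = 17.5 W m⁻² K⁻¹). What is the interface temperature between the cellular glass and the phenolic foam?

T = 41.1 °C

Resistance network (inner→outer):
  R'_conv,in = 1/(2πr h) = 1/(2π·0.0706·1230) = 0.001833 m·K/W
  R'_stainless steel = ln(0.0795/0.0706)/(2πk) = 0.1187/(2π·18.6) = 0.001016 m·K/W
  R'_cellular glass = ln(0.157/0.0795)/(2πk) = 0.6805/(2π·0.0499) = 2.170 m·K/W
  R'_phenolic foam = ln(0.181/0.157)/(2πk) = 0.1423/(2π·0.0189) = 1.198 m·K/W
  R'_conv,out = 1/(2πr h) = 1/(2π·0.181·17.5) = 0.05025 m·K/W
ΣR = 0.001833 + 0.001016 + 2.170 + 1.198 + 0.05025 = 3.421 m·K/W
Q' = ΔT/ΣR = (95.8 °C − 9.68 °C)/3.421 = 25.17 W/m
From the inner boundary to the cellular glass/phenolic foam interface, ΣR_partial = 2.173 m·K/W.
T_interface = T_in − Q'·ΣR_partial = 95.8 °C − (25.17)(2.173) = 41.1 °C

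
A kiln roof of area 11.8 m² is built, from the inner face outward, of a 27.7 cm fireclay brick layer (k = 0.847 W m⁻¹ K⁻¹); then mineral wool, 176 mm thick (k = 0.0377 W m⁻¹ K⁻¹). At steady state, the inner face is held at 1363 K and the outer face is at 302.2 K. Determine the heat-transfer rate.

Series thermal resistances, inner to outer:
  R_fireclay brick = L/(kA) = 0.277/(0.847·11.8) = 0.02771 K/W
  R_mineral wool = L/(kA) = 0.176/(0.0377·11.8) = 0.3956 K/W
ΣR = 0.02771 + 0.3956 = 0.4233 K/W
Q = ΔT/ΣR = (1363 K − 302.2 K)/0.4233 = 2510 W

Q = 2.51 kW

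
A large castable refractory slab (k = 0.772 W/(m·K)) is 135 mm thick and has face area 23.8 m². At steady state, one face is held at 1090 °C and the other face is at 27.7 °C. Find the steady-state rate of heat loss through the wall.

Q = kA·ΔT/L = 0.772 × 23.8 × |1090 °C − 27.7 °C| / 0.135 = 1.45×10^5 W

Q = 1.45×10^5 W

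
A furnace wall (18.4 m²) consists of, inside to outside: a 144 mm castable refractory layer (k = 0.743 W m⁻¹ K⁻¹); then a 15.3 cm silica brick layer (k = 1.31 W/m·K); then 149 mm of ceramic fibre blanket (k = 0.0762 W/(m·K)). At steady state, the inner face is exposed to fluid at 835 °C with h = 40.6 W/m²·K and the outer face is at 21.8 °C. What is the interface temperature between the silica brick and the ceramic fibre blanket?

Series thermal resistances, inner to outer:
  R_conv,in = 1/(hA) = 1/(40.6·18.4) = 0.001339 K/W
  R_castable refractory = L/(kA) = 0.144/(0.743·18.4) = 0.01053 K/W
  R_silica brick = L/(kA) = 0.153/(1.31·18.4) = 0.006347 K/W
  R_ceramic fibre blanket = L/(kA) = 0.149/(0.0762·18.4) = 0.1063 K/W
ΣR = 0.001339 + 0.01053 + 0.006347 + 0.1063 = 0.1245 K/W
Q = ΔT/ΣR = (835 °C − 21.8 °C)/0.1245 = 6532 W
From the inner boundary to the silica brick/ceramic fibre blanket interface, ΣR_partial = 0.01822 K/W.
T_interface = T_in − Q·ΣR_partial = 835 °C − (6532)(0.01822) = 716 °C

T = 716 °C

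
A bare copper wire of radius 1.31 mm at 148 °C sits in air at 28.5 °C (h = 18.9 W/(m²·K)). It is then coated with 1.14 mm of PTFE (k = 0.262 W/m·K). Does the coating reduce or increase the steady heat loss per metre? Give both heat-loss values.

Critical radius for a cylinder: r_cr = k/h = 0.0139 m = 1.39 cm.
Outer radius after coating: r₂ = 0.00131 + 0.00114 = 0.00245 m.
Since r₁ < r_cr and r₂ ≤ r_cr, the coating moves toward the maximum at r_cr — heat loss rises.
Bare: R = 1/(2πr₁h) = 6.428 m·K/W; Q = 119.5/6.428 = 18.6 W/m.
Coated: R = R_cond + R_conv = 3.817 m·K/W; Q = 119.5/3.817 = 31.3 W/m.

increases: 18.6 → 31.3 W/m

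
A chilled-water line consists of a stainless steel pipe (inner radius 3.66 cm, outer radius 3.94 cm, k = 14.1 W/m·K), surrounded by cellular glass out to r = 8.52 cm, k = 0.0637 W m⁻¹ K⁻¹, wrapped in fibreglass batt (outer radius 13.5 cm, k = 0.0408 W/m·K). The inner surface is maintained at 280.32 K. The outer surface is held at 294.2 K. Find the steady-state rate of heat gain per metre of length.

Series thermal resistances, inner to outer:
  R'_stainless steel = ln(0.0394/0.0366)/(2πk) = 0.07372/(2π·14.1) = 8.321×10^-4 m·K/W
  R'_cellular glass = ln(0.0852/0.0394)/(2πk) = 0.7712/(2π·0.0637) = 1.927 m·K/W
  R'_fibreglass batt = ln(0.135/0.0852)/(2πk) = 0.4603/(2π·0.0408) = 1.795 m·K/W
ΣR = 8.321×10^-4 + 1.927 + 1.795 = 3.723 m·K/W
Q' = ΔT/ΣR = (280.32 K − 294.2 K)/3.723 = -3.73 W/m
(Negative Q' ⇒ heat flows inward; heat gain = 3.73 W/m.)

Q' = 3.73 W/m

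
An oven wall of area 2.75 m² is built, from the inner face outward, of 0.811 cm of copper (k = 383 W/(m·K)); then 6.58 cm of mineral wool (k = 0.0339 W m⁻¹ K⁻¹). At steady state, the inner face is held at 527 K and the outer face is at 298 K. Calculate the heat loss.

Q = 324 W

Resistance network (inner→outer):
  R_copper = L/(kA) = 0.00811/(383·2.75) = 7.700×10^-6 K/W
  R_mineral wool = L/(kA) = 0.0658/(0.0339·2.75) = 0.7058 K/W
ΣR = 7.700×10^-6 + 0.7058 = 0.7058 K/W
Q = ΔT/ΣR = (527 K − 298 K)/0.7058 = 324 W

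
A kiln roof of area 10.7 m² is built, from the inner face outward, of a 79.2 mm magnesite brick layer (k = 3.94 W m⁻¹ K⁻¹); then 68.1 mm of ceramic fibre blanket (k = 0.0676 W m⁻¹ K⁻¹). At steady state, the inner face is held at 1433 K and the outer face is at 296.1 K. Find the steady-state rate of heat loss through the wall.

Q = 11.8 kW

Resistance network (inner→outer):
  R_magnesite brick = L/(kA) = 0.0792/(3.94·10.7) = 0.001879 K/W
  R_ceramic fibre blanket = L/(kA) = 0.0681/(0.0676·10.7) = 0.09415 K/W
ΣR = 0.001879 + 0.09415 = 0.09603 K/W
Q = ΔT/ΣR = (1433 K − 296.1 K)/0.09603 = 11800 W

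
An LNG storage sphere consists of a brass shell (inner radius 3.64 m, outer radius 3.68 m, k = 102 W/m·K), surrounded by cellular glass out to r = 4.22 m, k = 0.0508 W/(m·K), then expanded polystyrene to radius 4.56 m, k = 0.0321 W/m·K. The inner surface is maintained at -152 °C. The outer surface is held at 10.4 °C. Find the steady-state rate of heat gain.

Q = 1650 W

Resistance network (inner→outer):
  R_brass = (1/3.64 − 1/3.68)/(4πk) = 0.002986/(4π·102) = 2.330×10^-6 K/W
  R_cellular glass = (1/3.68 − 1/4.22)/(4πk) = 0.03477/(4π·0.0508) = 0.05447 K/W
  R_expanded polystyrene = (1/4.22 − 1/4.56)/(4πk) = 0.01767/(4π·0.0321) = 0.04380 K/W
ΣR = 2.330×10^-6 + 0.05447 + 0.04380 = 0.09827 K/W
Q = ΔT/ΣR = (-152 °C − 10.4 °C)/0.09827 = -1650 W
(Negative Q ⇒ heat flows inward; heat gain = 1650 W.)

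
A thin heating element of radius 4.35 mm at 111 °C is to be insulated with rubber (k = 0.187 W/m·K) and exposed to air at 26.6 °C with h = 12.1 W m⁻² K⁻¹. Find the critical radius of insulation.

r_cr = 1.55 cm

For a cylinder, r_cr = k_ins/h = 0.187/12.1 = 0.0155 m = 1.55 cm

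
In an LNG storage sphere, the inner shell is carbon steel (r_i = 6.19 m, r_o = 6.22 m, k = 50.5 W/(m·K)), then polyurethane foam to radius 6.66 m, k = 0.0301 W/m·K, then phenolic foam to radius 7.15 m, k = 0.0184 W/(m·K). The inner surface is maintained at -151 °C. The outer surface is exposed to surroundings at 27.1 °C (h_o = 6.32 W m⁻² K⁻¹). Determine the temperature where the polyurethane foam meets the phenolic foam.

Treat each layer as a resistance in series:
  R_carbon steel = (1/6.19 − 1/6.22)/(4πk) = 7.792×10^-4/(4π·50.5) = 1.228×10^-6 K/W
  R_polyurethane foam = (1/6.22 − 1/6.66)/(4πk) = 0.01062/(4π·0.0301) = 0.02808 K/W
  R_phenolic foam = (1/6.66 − 1/7.15)/(4πk) = 0.01029/(4π·0.0184) = 0.04450 K/W
  R_conv,out = 1/(4πr²h) = 1/(4π·7.15²·6.32) = 2.463×10^-4 K/W
ΣR = 1.228×10^-6 + 0.02808 + 0.04450 + 2.463×10^-4 = 0.07283 K/W
Q = ΔT/ΣR = (-151 °C − 27.1 °C)/0.07283 = -2445 W
From the inner boundary to the polyurethane foam/phenolic foam interface, ΣR_partial = 0.02808 K/W.
T_interface = T_in − Q·ΣR_partial = -151 °C − (-2445)(0.02808) = -82.3 °C

T = -82.3 °C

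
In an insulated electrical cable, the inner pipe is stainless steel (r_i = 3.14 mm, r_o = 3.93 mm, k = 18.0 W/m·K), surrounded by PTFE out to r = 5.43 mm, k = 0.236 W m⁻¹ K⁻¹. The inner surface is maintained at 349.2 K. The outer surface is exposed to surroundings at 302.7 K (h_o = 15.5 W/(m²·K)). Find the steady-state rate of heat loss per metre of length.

Series thermal resistances, inner to outer:
  R'_stainless steel = ln(0.00393/0.00314)/(2πk) = 0.2244/(2π·18.0) = 0.001984 m·K/W
  R'_PTFE = ln(0.00543/0.00393)/(2πk) = 0.3233/(2π·0.236) = 0.2180 m·K/W
  R'_conv,out = 1/(2πr h) = 1/(2π·0.00543·15.5) = 1.891 m·K/W
ΣR = 0.001984 + 0.2180 + 1.891 = 2.111 m·K/W
Q' = ΔT/ΣR = (349.2 K − 302.7 K)/2.111 = 22.0 W/m

Q' = 22.0 W/m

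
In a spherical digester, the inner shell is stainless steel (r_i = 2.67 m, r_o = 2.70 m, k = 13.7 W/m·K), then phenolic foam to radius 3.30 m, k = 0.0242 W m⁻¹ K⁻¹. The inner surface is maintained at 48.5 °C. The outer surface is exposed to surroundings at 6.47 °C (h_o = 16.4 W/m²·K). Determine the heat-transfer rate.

Treat each layer as a resistance in series:
  R_stainless steel = (1/2.67 − 1/2.70)/(4πk) = 0.004161/(4π·13.7) = 2.417×10^-5 K/W
  R_phenolic foam = (1/2.70 − 1/3.30)/(4πk) = 0.06734/(4π·0.0242) = 0.2214 K/W
  R_conv,out = 1/(4πr²h) = 1/(4π·3.30²·16.4) = 4.456×10^-4 K/W
ΣR = 2.417×10^-5 + 0.2214 + 4.456×10^-4 = 0.2219 K/W
Q = ΔT/ΣR = (48.5 °C − 6.47 °C)/0.2219 = 189 W

Q = 189 W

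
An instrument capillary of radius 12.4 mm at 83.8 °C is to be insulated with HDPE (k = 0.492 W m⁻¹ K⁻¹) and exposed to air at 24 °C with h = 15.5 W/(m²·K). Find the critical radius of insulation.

For a cylinder, r_cr = k_ins/h = 0.492/15.5 = 0.0317 m = 3.17 cm

r_cr = 3.17 cm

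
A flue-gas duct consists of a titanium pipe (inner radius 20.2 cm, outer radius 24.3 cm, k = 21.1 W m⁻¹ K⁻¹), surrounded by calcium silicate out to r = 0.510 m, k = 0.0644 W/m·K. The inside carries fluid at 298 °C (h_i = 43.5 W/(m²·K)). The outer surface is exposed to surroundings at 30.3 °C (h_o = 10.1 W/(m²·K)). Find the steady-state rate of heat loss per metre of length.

Q' = 142 W/m

Resistance network (inner→outer):
  R'_conv,in = 1/(2πr h) = 1/(2π·0.202·43.5) = 0.01811 m·K/W
  R'_titanium = ln(0.243/0.202)/(2πk) = 0.1848/(2π·21.1) = 0.001394 m·K/W
  R'_calcium silicate = ln(0.510/0.243)/(2πk) = 0.7413/(2π·0.0644) = 1.832 m·K/W
  R'_conv,out = 1/(2πr h) = 1/(2π·0.510·10.1) = 0.03090 m·K/W
ΣR = 0.01811 + 0.001394 + 1.832 + 0.03090 = 1.882 m·K/W
Q' = ΔT/ΣR = (298 °C − 30.3 °C)/1.882 = 142 W/m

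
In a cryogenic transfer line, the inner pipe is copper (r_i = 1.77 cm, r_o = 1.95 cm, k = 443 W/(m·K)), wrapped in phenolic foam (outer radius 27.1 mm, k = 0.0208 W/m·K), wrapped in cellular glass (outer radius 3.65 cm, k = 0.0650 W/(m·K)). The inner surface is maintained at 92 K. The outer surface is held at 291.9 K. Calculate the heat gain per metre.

Series thermal resistances, inner to outer:
  R'_copper = ln(0.0195/0.0177)/(2πk) = 0.09685/(2π·443) = 3.479×10^-5 m·K/W
  R'_phenolic foam = ln(0.0271/0.0195)/(2πk) = 0.3291/(2π·0.0208) = 2.518 m·K/W
  R'_cellular glass = ln(0.0365/0.0271)/(2πk) = 0.2978/(2π·0.0650) = 0.7291 m·K/W
ΣR = 3.479×10^-5 + 2.518 + 0.7291 = 3.247 m·K/W
Q' = ΔT/ΣR = (92 K − 291.9 K)/3.247 = -61.6 W/m
(Negative Q' ⇒ heat flows inward; heat gain = 61.6 W/m.)

Q' = 61.6 W/m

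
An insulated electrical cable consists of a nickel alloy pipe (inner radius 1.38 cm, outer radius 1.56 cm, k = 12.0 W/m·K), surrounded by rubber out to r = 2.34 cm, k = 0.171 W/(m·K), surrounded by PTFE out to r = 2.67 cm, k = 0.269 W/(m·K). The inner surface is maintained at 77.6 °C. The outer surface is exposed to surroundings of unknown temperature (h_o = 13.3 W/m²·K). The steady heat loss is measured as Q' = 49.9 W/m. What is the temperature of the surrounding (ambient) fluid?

Series resistances:
  R'_nickel alloy = ln(0.0156/0.0138)/(2πk) = 0.1226/(2π·12.0) = 0.001626 m·K/W
  R'_rubber = ln(0.0234/0.0156)/(2πk) = 0.4055/(2π·0.171) = 0.3774 m·K/W
  R'_PTFE = ln(0.0267/0.0234)/(2πk) = 0.1319/(2π·0.269) = 0.07806 m·K/W
  R'_conv,out = 1/(2πr h) = 1/(2π·0.0267·13.3) = 0.4482 m·K/W
ΣR = 0.9052 m·K/W
ΔT = Q'·ΣR = 49.9 × 0.9052 = 45.17 K
Heat flows outward, so T_out = T_in − ΔT = 77.6 − 45.17 = 32.4 °C

T_out = 32.4 °C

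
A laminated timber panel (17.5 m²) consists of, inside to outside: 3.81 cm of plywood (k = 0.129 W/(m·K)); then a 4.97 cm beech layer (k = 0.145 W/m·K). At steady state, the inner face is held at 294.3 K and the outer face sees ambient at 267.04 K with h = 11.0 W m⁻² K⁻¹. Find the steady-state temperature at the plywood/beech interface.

Series thermal resistances, inner to outer:
  R_plywood = L/(kA) = 0.0381/(0.129·17.5) = 0.01688 K/W
  R_beech = L/(kA) = 0.0497/(0.145·17.5) = 0.01959 K/W
  R_conv,out = 1/(hA) = 1/(11.0·17.5) = 0.005195 K/W
ΣR = 0.01688 + 0.01959 + 0.005195 = 0.04167 K/W
Q = ΔT/ΣR = (294.3 K − 267.04 K)/0.04167 = 654.2 W
From the inner boundary to the plywood/beech interface, ΣR_partial = 0.01688 K/W.
T_interface = T_in − Q·ΣR_partial = 294.3 K − (654.2)(0.01688) = 283.3 K

T = 283.3 K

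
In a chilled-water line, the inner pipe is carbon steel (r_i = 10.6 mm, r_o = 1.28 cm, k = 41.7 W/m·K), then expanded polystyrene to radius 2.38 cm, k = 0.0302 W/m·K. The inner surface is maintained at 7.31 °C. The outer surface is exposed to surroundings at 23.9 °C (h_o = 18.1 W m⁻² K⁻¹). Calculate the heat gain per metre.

Treat each layer as a resistance in series:
  R'_carbon steel = ln(0.0128/0.0106)/(2πk) = 0.1886/(2π·41.7) = 7.198×10^-4 m·K/W
  R'_expanded polystyrene = ln(0.0238/0.0128)/(2πk) = 0.6202/(2π·0.0302) = 3.269 m·K/W
  R'_conv,out = 1/(2πr h) = 1/(2π·0.0238·18.1) = 0.3695 m·K/W
ΣR = 7.198×10^-4 + 3.269 + 0.3695 = 3.639 m·K/W
Q' = ΔT/ΣR = (7.31 °C − 23.9 °C)/3.639 = -4.56 W/m
(Negative Q' ⇒ heat flows inward; heat gain = 4.56 W/m.)

Q' = 4.56 W/m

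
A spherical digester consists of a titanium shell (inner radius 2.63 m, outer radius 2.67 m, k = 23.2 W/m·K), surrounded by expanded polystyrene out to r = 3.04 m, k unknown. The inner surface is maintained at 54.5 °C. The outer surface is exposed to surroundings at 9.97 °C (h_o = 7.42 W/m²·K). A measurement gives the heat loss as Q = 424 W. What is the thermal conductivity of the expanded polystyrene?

ΣR = ΔT/Q = |54.5 − 9.97|/424 = 0.1050 K/W
Known resistances:
  R_titanium = (1/2.63 − 1/2.67)/(4πk) = 0.005696/(4π·23.2) = 1.954×10^-5 K/W
  R_conv,out = 1/(4πr²h) = 1/(4π·3.04²·7.42) = 0.001160 K/W
R_expanded polystyrene = ΣR − ΣR_known = 0.1050 − 0.001180 = 0.1038 K/W
(1/r₁−1/r₂)/(4πk) = 0.1038 ⇒ k = 0.04558/(4π·0.1038) = 0.0349 W/m·K

k = 0.0349 W/m·K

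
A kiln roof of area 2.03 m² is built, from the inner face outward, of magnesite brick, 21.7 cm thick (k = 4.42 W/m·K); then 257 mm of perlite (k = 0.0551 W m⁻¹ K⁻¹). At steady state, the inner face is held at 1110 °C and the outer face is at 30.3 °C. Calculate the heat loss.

Q = 465 W

Treat each layer as a resistance in series:
  R_magnesite brick = L/(kA) = 0.217/(4.42·2.03) = 0.02418 K/W
  R_perlite = L/(kA) = 0.257/(0.0551·2.03) = 2.298 K/W
ΣR = 0.02418 + 2.298 = 2.322 K/W
Q = ΔT/ΣR = (1110 °C − 30.3 °C)/2.322 = 465 W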